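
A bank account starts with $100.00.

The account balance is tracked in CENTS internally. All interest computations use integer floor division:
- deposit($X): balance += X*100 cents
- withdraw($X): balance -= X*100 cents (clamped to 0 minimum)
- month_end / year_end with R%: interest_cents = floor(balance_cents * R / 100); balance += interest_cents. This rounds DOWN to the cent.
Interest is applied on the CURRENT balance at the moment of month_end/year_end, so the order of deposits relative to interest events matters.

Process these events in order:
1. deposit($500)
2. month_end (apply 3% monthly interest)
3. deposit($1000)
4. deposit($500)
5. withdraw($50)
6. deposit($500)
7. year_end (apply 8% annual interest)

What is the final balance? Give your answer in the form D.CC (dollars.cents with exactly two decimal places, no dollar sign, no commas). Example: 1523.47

Answer: 2773.44

Derivation:
After 1 (deposit($500)): balance=$600.00 total_interest=$0.00
After 2 (month_end (apply 3% monthly interest)): balance=$618.00 total_interest=$18.00
After 3 (deposit($1000)): balance=$1618.00 total_interest=$18.00
After 4 (deposit($500)): balance=$2118.00 total_interest=$18.00
After 5 (withdraw($50)): balance=$2068.00 total_interest=$18.00
After 6 (deposit($500)): balance=$2568.00 total_interest=$18.00
After 7 (year_end (apply 8% annual interest)): balance=$2773.44 total_interest=$223.44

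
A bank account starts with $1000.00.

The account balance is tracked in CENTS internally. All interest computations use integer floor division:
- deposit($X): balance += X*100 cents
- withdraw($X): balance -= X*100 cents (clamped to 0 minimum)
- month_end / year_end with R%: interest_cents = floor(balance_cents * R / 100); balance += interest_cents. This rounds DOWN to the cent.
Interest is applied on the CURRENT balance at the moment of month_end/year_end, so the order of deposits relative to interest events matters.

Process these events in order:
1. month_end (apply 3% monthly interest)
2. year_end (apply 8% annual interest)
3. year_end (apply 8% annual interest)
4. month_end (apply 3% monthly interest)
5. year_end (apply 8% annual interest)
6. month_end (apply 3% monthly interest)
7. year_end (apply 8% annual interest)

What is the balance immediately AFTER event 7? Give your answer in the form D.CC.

After 1 (month_end (apply 3% monthly interest)): balance=$1030.00 total_interest=$30.00
After 2 (year_end (apply 8% annual interest)): balance=$1112.40 total_interest=$112.40
After 3 (year_end (apply 8% annual interest)): balance=$1201.39 total_interest=$201.39
After 4 (month_end (apply 3% monthly interest)): balance=$1237.43 total_interest=$237.43
After 5 (year_end (apply 8% annual interest)): balance=$1336.42 total_interest=$336.42
After 6 (month_end (apply 3% monthly interest)): balance=$1376.51 total_interest=$376.51
After 7 (year_end (apply 8% annual interest)): balance=$1486.63 total_interest=$486.63

Answer: 1486.63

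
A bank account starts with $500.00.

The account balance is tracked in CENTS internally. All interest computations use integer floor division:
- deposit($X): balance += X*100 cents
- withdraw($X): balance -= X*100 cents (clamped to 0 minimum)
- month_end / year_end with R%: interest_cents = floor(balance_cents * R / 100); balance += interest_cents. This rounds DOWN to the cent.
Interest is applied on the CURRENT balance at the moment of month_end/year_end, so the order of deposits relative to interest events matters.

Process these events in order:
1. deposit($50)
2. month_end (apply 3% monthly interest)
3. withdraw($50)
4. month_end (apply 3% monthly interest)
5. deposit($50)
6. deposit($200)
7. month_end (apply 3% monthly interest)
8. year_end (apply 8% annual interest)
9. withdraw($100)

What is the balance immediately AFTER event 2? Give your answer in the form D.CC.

Answer: 566.50

Derivation:
After 1 (deposit($50)): balance=$550.00 total_interest=$0.00
After 2 (month_end (apply 3% monthly interest)): balance=$566.50 total_interest=$16.50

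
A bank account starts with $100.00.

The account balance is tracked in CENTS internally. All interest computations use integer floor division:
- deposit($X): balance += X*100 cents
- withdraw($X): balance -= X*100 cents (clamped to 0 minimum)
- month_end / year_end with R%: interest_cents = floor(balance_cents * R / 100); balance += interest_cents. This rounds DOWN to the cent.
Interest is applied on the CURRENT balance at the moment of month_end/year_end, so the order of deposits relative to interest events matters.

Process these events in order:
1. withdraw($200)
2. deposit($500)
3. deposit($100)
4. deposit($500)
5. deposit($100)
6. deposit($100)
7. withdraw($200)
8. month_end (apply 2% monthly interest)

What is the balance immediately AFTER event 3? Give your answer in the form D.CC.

Answer: 600.00

Derivation:
After 1 (withdraw($200)): balance=$0.00 total_interest=$0.00
After 2 (deposit($500)): balance=$500.00 total_interest=$0.00
After 3 (deposit($100)): balance=$600.00 total_interest=$0.00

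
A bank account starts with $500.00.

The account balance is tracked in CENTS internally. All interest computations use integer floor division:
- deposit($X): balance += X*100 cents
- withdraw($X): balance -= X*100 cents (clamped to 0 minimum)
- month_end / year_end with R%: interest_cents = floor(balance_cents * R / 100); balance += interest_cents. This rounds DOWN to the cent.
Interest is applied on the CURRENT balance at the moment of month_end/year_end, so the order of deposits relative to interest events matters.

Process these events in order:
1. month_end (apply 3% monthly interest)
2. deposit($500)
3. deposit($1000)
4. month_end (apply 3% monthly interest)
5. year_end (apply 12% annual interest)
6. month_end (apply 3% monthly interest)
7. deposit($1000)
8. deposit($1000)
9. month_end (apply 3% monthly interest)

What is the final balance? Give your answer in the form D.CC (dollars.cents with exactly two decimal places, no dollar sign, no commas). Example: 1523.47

After 1 (month_end (apply 3% monthly interest)): balance=$515.00 total_interest=$15.00
After 2 (deposit($500)): balance=$1015.00 total_interest=$15.00
After 3 (deposit($1000)): balance=$2015.00 total_interest=$15.00
After 4 (month_end (apply 3% monthly interest)): balance=$2075.45 total_interest=$75.45
After 5 (year_end (apply 12% annual interest)): balance=$2324.50 total_interest=$324.50
After 6 (month_end (apply 3% monthly interest)): balance=$2394.23 total_interest=$394.23
After 7 (deposit($1000)): balance=$3394.23 total_interest=$394.23
After 8 (deposit($1000)): balance=$4394.23 total_interest=$394.23
After 9 (month_end (apply 3% monthly interest)): balance=$4526.05 total_interest=$526.05

Answer: 4526.05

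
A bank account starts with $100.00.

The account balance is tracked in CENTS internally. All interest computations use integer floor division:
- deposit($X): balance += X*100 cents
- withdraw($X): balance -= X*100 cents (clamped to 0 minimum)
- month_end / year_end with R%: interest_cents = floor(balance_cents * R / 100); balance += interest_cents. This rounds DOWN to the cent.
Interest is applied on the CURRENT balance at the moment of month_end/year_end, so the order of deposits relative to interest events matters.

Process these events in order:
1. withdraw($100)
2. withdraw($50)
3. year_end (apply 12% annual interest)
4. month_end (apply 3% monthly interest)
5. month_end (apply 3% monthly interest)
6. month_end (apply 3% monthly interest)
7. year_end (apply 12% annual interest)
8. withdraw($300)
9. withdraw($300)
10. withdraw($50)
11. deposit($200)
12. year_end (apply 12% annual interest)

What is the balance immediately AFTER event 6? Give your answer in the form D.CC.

Answer: 0.00

Derivation:
After 1 (withdraw($100)): balance=$0.00 total_interest=$0.00
After 2 (withdraw($50)): balance=$0.00 total_interest=$0.00
After 3 (year_end (apply 12% annual interest)): balance=$0.00 total_interest=$0.00
After 4 (month_end (apply 3% monthly interest)): balance=$0.00 total_interest=$0.00
After 5 (month_end (apply 3% monthly interest)): balance=$0.00 total_interest=$0.00
After 6 (month_end (apply 3% monthly interest)): balance=$0.00 total_interest=$0.00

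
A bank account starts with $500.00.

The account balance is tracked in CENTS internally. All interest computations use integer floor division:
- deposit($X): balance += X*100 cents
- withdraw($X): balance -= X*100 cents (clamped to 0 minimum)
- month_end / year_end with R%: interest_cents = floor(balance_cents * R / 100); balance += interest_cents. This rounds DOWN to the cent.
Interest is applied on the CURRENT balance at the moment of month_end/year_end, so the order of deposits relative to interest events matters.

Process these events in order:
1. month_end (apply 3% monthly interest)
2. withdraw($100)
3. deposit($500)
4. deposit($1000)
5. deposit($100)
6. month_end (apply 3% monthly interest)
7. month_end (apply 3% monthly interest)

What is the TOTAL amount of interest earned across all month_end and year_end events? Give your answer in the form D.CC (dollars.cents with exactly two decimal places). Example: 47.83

Answer: 137.71

Derivation:
After 1 (month_end (apply 3% monthly interest)): balance=$515.00 total_interest=$15.00
After 2 (withdraw($100)): balance=$415.00 total_interest=$15.00
After 3 (deposit($500)): balance=$915.00 total_interest=$15.00
After 4 (deposit($1000)): balance=$1915.00 total_interest=$15.00
After 5 (deposit($100)): balance=$2015.00 total_interest=$15.00
After 6 (month_end (apply 3% monthly interest)): balance=$2075.45 total_interest=$75.45
After 7 (month_end (apply 3% monthly interest)): balance=$2137.71 total_interest=$137.71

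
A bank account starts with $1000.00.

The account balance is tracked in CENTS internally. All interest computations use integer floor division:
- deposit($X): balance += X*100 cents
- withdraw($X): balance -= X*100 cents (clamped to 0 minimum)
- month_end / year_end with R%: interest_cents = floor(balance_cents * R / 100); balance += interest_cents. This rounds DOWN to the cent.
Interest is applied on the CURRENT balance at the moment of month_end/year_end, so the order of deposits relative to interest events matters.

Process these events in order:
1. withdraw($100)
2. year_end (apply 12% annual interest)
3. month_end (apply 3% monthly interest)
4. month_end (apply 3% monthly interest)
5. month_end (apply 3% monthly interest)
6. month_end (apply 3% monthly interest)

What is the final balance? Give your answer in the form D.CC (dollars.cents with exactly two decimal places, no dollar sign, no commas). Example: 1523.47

After 1 (withdraw($100)): balance=$900.00 total_interest=$0.00
After 2 (year_end (apply 12% annual interest)): balance=$1008.00 total_interest=$108.00
After 3 (month_end (apply 3% monthly interest)): balance=$1038.24 total_interest=$138.24
After 4 (month_end (apply 3% monthly interest)): balance=$1069.38 total_interest=$169.38
After 5 (month_end (apply 3% monthly interest)): balance=$1101.46 total_interest=$201.46
After 6 (month_end (apply 3% monthly interest)): balance=$1134.50 total_interest=$234.50

Answer: 1134.50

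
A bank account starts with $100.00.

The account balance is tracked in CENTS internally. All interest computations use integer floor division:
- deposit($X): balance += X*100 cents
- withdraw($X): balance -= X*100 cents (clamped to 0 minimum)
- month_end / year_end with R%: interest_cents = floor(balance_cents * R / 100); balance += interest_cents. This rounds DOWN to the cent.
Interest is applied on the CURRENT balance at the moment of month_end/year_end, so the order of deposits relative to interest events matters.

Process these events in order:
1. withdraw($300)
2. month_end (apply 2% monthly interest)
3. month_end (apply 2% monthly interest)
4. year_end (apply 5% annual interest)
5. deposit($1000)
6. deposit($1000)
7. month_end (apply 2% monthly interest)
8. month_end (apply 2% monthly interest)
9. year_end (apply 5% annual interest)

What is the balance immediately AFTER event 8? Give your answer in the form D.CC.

After 1 (withdraw($300)): balance=$0.00 total_interest=$0.00
After 2 (month_end (apply 2% monthly interest)): balance=$0.00 total_interest=$0.00
After 3 (month_end (apply 2% monthly interest)): balance=$0.00 total_interest=$0.00
After 4 (year_end (apply 5% annual interest)): balance=$0.00 total_interest=$0.00
After 5 (deposit($1000)): balance=$1000.00 total_interest=$0.00
After 6 (deposit($1000)): balance=$2000.00 total_interest=$0.00
After 7 (month_end (apply 2% monthly interest)): balance=$2040.00 total_interest=$40.00
After 8 (month_end (apply 2% monthly interest)): balance=$2080.80 total_interest=$80.80

Answer: 2080.80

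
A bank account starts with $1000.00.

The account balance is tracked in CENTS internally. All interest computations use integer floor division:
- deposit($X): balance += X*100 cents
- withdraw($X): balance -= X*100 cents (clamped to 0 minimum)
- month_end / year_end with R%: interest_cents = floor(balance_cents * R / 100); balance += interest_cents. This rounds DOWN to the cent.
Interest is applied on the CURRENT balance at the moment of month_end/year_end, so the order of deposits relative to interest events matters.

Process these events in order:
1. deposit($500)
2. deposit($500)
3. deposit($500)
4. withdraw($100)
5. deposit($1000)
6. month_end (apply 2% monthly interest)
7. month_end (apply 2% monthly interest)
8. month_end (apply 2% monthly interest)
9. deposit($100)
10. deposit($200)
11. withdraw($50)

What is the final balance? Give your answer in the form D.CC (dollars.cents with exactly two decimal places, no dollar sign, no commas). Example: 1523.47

Answer: 3858.10

Derivation:
After 1 (deposit($500)): balance=$1500.00 total_interest=$0.00
After 2 (deposit($500)): balance=$2000.00 total_interest=$0.00
After 3 (deposit($500)): balance=$2500.00 total_interest=$0.00
After 4 (withdraw($100)): balance=$2400.00 total_interest=$0.00
After 5 (deposit($1000)): balance=$3400.00 total_interest=$0.00
After 6 (month_end (apply 2% monthly interest)): balance=$3468.00 total_interest=$68.00
After 7 (month_end (apply 2% monthly interest)): balance=$3537.36 total_interest=$137.36
After 8 (month_end (apply 2% monthly interest)): balance=$3608.10 total_interest=$208.10
After 9 (deposit($100)): balance=$3708.10 total_interest=$208.10
After 10 (deposit($200)): balance=$3908.10 total_interest=$208.10
After 11 (withdraw($50)): balance=$3858.10 total_interest=$208.10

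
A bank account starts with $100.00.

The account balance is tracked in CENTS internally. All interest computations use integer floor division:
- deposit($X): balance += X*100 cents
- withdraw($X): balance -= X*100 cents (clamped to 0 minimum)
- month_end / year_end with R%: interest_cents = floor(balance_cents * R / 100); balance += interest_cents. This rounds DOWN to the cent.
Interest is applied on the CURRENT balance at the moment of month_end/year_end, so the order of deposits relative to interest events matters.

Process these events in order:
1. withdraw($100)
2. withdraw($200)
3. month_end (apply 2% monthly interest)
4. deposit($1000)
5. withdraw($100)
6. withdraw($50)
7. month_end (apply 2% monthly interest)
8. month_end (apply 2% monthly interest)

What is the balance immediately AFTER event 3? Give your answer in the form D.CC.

After 1 (withdraw($100)): balance=$0.00 total_interest=$0.00
After 2 (withdraw($200)): balance=$0.00 total_interest=$0.00
After 3 (month_end (apply 2% monthly interest)): balance=$0.00 total_interest=$0.00

Answer: 0.00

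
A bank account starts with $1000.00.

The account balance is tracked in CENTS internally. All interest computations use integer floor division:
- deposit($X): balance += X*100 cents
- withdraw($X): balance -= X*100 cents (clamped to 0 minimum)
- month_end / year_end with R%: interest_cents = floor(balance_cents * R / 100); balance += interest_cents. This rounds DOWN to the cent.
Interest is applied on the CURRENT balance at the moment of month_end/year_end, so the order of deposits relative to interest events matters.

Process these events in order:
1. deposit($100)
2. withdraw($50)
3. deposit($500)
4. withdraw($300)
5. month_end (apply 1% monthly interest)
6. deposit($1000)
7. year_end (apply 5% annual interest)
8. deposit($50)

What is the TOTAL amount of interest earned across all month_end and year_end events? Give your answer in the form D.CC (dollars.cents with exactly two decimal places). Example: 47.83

Answer: 125.62

Derivation:
After 1 (deposit($100)): balance=$1100.00 total_interest=$0.00
After 2 (withdraw($50)): balance=$1050.00 total_interest=$0.00
After 3 (deposit($500)): balance=$1550.00 total_interest=$0.00
After 4 (withdraw($300)): balance=$1250.00 total_interest=$0.00
After 5 (month_end (apply 1% monthly interest)): balance=$1262.50 total_interest=$12.50
After 6 (deposit($1000)): balance=$2262.50 total_interest=$12.50
After 7 (year_end (apply 5% annual interest)): balance=$2375.62 total_interest=$125.62
After 8 (deposit($50)): balance=$2425.62 total_interest=$125.62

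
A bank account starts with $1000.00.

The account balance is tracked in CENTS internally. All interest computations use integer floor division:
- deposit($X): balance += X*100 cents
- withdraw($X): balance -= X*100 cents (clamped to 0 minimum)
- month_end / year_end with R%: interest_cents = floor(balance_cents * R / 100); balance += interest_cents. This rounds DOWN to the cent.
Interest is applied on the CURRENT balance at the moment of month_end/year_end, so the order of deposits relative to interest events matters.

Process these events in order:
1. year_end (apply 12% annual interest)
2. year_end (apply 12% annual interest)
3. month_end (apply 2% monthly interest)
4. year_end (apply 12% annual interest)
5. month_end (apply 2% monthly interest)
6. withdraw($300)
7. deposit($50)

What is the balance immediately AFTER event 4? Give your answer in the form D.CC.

After 1 (year_end (apply 12% annual interest)): balance=$1120.00 total_interest=$120.00
After 2 (year_end (apply 12% annual interest)): balance=$1254.40 total_interest=$254.40
After 3 (month_end (apply 2% monthly interest)): balance=$1279.48 total_interest=$279.48
After 4 (year_end (apply 12% annual interest)): balance=$1433.01 total_interest=$433.01

Answer: 1433.01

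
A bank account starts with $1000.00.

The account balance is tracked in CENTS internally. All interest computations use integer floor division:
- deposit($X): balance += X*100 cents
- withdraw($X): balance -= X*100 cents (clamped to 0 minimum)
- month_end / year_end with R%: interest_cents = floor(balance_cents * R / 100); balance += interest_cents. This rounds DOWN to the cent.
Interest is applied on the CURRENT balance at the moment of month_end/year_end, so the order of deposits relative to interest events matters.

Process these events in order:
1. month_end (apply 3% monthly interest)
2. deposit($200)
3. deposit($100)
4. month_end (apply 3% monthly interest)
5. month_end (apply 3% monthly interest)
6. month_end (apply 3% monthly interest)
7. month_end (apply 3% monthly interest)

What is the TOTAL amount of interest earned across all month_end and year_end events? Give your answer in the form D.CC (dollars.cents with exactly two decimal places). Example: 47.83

Answer: 196.90

Derivation:
After 1 (month_end (apply 3% monthly interest)): balance=$1030.00 total_interest=$30.00
After 2 (deposit($200)): balance=$1230.00 total_interest=$30.00
After 3 (deposit($100)): balance=$1330.00 total_interest=$30.00
After 4 (month_end (apply 3% monthly interest)): balance=$1369.90 total_interest=$69.90
After 5 (month_end (apply 3% monthly interest)): balance=$1410.99 total_interest=$110.99
After 6 (month_end (apply 3% monthly interest)): balance=$1453.31 total_interest=$153.31
After 7 (month_end (apply 3% monthly interest)): balance=$1496.90 total_interest=$196.90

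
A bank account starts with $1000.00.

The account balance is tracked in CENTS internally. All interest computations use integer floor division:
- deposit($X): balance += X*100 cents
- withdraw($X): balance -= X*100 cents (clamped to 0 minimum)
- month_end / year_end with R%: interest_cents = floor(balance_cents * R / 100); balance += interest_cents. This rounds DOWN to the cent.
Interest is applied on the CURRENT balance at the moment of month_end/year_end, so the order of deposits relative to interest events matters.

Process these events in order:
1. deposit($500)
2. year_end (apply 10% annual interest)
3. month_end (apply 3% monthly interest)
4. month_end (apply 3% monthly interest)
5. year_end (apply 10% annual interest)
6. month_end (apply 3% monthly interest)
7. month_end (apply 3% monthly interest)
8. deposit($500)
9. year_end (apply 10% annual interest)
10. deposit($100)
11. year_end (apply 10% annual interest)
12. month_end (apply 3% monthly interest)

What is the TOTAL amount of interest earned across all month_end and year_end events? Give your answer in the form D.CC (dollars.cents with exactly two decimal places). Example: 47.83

Answer: 1182.34

Derivation:
After 1 (deposit($500)): balance=$1500.00 total_interest=$0.00
After 2 (year_end (apply 10% annual interest)): balance=$1650.00 total_interest=$150.00
After 3 (month_end (apply 3% monthly interest)): balance=$1699.50 total_interest=$199.50
After 4 (month_end (apply 3% monthly interest)): balance=$1750.48 total_interest=$250.48
After 5 (year_end (apply 10% annual interest)): balance=$1925.52 total_interest=$425.52
After 6 (month_end (apply 3% monthly interest)): balance=$1983.28 total_interest=$483.28
After 7 (month_end (apply 3% monthly interest)): balance=$2042.77 total_interest=$542.77
After 8 (deposit($500)): balance=$2542.77 total_interest=$542.77
After 9 (year_end (apply 10% annual interest)): balance=$2797.04 total_interest=$797.04
After 10 (deposit($100)): balance=$2897.04 total_interest=$797.04
After 11 (year_end (apply 10% annual interest)): balance=$3186.74 total_interest=$1086.74
After 12 (month_end (apply 3% monthly interest)): balance=$3282.34 total_interest=$1182.34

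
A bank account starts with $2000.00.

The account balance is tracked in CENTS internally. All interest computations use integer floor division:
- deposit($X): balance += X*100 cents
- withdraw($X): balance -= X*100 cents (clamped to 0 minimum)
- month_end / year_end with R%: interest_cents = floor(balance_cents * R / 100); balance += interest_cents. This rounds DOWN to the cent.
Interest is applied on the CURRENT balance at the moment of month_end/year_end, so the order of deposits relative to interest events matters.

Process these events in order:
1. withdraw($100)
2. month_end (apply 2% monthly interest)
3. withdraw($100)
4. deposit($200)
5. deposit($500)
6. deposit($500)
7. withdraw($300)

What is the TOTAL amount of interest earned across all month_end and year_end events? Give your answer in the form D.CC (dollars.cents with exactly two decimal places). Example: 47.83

After 1 (withdraw($100)): balance=$1900.00 total_interest=$0.00
After 2 (month_end (apply 2% monthly interest)): balance=$1938.00 total_interest=$38.00
After 3 (withdraw($100)): balance=$1838.00 total_interest=$38.00
After 4 (deposit($200)): balance=$2038.00 total_interest=$38.00
After 5 (deposit($500)): balance=$2538.00 total_interest=$38.00
After 6 (deposit($500)): balance=$3038.00 total_interest=$38.00
After 7 (withdraw($300)): balance=$2738.00 total_interest=$38.00

Answer: 38.00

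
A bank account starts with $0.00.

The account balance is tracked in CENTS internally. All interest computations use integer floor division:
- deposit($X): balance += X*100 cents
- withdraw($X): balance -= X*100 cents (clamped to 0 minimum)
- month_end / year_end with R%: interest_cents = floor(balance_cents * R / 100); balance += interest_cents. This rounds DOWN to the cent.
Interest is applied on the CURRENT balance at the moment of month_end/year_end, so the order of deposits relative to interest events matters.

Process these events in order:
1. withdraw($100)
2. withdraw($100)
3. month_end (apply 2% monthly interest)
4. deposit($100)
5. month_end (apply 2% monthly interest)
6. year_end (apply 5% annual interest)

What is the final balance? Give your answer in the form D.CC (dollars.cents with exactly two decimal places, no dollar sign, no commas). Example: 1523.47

Answer: 107.10

Derivation:
After 1 (withdraw($100)): balance=$0.00 total_interest=$0.00
After 2 (withdraw($100)): balance=$0.00 total_interest=$0.00
After 3 (month_end (apply 2% monthly interest)): balance=$0.00 total_interest=$0.00
After 4 (deposit($100)): balance=$100.00 total_interest=$0.00
After 5 (month_end (apply 2% monthly interest)): balance=$102.00 total_interest=$2.00
After 6 (year_end (apply 5% annual interest)): balance=$107.10 total_interest=$7.10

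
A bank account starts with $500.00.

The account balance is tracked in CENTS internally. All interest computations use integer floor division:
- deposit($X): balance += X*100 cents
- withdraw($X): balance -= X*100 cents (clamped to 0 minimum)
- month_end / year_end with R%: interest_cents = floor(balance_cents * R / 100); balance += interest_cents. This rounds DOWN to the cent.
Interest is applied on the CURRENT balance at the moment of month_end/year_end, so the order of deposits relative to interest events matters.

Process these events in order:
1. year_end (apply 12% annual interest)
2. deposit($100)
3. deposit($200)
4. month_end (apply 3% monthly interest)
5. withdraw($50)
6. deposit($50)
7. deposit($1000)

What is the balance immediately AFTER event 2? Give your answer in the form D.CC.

Answer: 660.00

Derivation:
After 1 (year_end (apply 12% annual interest)): balance=$560.00 total_interest=$60.00
After 2 (deposit($100)): balance=$660.00 total_interest=$60.00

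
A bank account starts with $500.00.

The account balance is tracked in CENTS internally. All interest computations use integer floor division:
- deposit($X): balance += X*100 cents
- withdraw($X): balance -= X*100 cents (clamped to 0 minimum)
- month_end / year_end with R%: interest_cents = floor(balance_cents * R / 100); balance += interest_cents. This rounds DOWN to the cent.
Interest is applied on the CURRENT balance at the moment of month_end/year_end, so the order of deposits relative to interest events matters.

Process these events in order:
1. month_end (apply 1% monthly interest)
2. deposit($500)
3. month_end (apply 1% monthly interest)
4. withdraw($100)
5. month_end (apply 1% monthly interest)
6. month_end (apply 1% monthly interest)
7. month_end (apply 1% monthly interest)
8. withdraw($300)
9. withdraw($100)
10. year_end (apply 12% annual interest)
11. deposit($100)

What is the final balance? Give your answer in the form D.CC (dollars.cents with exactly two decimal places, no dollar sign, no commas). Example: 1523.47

After 1 (month_end (apply 1% monthly interest)): balance=$505.00 total_interest=$5.00
After 2 (deposit($500)): balance=$1005.00 total_interest=$5.00
After 3 (month_end (apply 1% monthly interest)): balance=$1015.05 total_interest=$15.05
After 4 (withdraw($100)): balance=$915.05 total_interest=$15.05
After 5 (month_end (apply 1% monthly interest)): balance=$924.20 total_interest=$24.20
After 6 (month_end (apply 1% monthly interest)): balance=$933.44 total_interest=$33.44
After 7 (month_end (apply 1% monthly interest)): balance=$942.77 total_interest=$42.77
After 8 (withdraw($300)): balance=$642.77 total_interest=$42.77
After 9 (withdraw($100)): balance=$542.77 total_interest=$42.77
After 10 (year_end (apply 12% annual interest)): balance=$607.90 total_interest=$107.90
After 11 (deposit($100)): balance=$707.90 total_interest=$107.90

Answer: 707.90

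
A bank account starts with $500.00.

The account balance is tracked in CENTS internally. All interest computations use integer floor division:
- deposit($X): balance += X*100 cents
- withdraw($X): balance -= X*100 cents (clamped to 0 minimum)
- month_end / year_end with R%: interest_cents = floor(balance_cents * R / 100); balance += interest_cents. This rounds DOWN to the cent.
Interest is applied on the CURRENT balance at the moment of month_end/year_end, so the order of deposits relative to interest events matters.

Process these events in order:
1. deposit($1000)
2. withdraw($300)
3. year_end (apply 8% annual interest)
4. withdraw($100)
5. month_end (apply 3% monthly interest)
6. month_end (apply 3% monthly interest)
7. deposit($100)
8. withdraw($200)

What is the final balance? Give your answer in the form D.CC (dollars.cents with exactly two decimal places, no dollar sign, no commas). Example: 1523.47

After 1 (deposit($1000)): balance=$1500.00 total_interest=$0.00
After 2 (withdraw($300)): balance=$1200.00 total_interest=$0.00
After 3 (year_end (apply 8% annual interest)): balance=$1296.00 total_interest=$96.00
After 4 (withdraw($100)): balance=$1196.00 total_interest=$96.00
After 5 (month_end (apply 3% monthly interest)): balance=$1231.88 total_interest=$131.88
After 6 (month_end (apply 3% monthly interest)): balance=$1268.83 total_interest=$168.83
After 7 (deposit($100)): balance=$1368.83 total_interest=$168.83
After 8 (withdraw($200)): balance=$1168.83 total_interest=$168.83

Answer: 1168.83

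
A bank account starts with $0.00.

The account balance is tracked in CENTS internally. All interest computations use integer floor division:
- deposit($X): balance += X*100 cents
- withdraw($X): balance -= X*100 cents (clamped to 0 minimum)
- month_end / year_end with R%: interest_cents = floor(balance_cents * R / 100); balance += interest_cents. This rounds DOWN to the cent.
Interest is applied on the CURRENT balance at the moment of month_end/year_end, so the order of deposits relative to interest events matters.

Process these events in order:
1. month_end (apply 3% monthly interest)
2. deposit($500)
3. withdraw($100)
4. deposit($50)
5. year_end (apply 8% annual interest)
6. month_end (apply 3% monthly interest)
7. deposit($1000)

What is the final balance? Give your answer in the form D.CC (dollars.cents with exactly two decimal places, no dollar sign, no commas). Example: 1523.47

After 1 (month_end (apply 3% monthly interest)): balance=$0.00 total_interest=$0.00
After 2 (deposit($500)): balance=$500.00 total_interest=$0.00
After 3 (withdraw($100)): balance=$400.00 total_interest=$0.00
After 4 (deposit($50)): balance=$450.00 total_interest=$0.00
After 5 (year_end (apply 8% annual interest)): balance=$486.00 total_interest=$36.00
After 6 (month_end (apply 3% monthly interest)): balance=$500.58 total_interest=$50.58
After 7 (deposit($1000)): balance=$1500.58 total_interest=$50.58

Answer: 1500.58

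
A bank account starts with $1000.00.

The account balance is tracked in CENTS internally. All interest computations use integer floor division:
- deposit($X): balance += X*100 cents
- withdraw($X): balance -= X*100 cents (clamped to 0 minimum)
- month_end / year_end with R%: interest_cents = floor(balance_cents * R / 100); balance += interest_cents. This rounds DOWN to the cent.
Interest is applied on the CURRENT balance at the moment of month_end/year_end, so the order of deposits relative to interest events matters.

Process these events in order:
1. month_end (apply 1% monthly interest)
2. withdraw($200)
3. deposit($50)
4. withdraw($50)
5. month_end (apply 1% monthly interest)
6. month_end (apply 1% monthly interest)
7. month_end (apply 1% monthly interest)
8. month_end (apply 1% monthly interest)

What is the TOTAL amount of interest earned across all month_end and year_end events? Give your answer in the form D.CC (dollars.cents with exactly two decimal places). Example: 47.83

After 1 (month_end (apply 1% monthly interest)): balance=$1010.00 total_interest=$10.00
After 2 (withdraw($200)): balance=$810.00 total_interest=$10.00
After 3 (deposit($50)): balance=$860.00 total_interest=$10.00
After 4 (withdraw($50)): balance=$810.00 total_interest=$10.00
After 5 (month_end (apply 1% monthly interest)): balance=$818.10 total_interest=$18.10
After 6 (month_end (apply 1% monthly interest)): balance=$826.28 total_interest=$26.28
After 7 (month_end (apply 1% monthly interest)): balance=$834.54 total_interest=$34.54
After 8 (month_end (apply 1% monthly interest)): balance=$842.88 total_interest=$42.88

Answer: 42.88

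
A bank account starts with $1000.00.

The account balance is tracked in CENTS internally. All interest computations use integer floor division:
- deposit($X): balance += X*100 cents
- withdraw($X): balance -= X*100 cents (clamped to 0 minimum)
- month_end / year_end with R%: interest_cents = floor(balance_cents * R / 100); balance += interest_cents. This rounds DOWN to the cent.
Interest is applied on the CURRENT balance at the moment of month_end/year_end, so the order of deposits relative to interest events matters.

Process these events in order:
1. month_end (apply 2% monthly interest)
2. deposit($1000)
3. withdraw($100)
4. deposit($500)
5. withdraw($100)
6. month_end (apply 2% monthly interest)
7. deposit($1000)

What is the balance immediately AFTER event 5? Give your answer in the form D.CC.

Answer: 2320.00

Derivation:
After 1 (month_end (apply 2% monthly interest)): balance=$1020.00 total_interest=$20.00
After 2 (deposit($1000)): balance=$2020.00 total_interest=$20.00
After 3 (withdraw($100)): balance=$1920.00 total_interest=$20.00
After 4 (deposit($500)): balance=$2420.00 total_interest=$20.00
After 5 (withdraw($100)): balance=$2320.00 total_interest=$20.00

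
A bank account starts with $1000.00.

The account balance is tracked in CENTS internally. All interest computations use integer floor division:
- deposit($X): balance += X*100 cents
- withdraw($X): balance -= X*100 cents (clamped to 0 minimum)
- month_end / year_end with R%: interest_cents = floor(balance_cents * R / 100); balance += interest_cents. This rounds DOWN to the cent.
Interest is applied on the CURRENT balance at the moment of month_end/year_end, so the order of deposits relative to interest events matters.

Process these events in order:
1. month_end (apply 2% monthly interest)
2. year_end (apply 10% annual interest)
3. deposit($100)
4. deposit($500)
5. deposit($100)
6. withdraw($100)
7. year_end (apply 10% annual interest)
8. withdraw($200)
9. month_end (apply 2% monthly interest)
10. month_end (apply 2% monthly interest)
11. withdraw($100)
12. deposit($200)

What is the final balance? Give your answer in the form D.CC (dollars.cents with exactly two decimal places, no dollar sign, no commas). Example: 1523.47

Answer: 1862.64

Derivation:
After 1 (month_end (apply 2% monthly interest)): balance=$1020.00 total_interest=$20.00
After 2 (year_end (apply 10% annual interest)): balance=$1122.00 total_interest=$122.00
After 3 (deposit($100)): balance=$1222.00 total_interest=$122.00
After 4 (deposit($500)): balance=$1722.00 total_interest=$122.00
After 5 (deposit($100)): balance=$1822.00 total_interest=$122.00
After 6 (withdraw($100)): balance=$1722.00 total_interest=$122.00
After 7 (year_end (apply 10% annual interest)): balance=$1894.20 total_interest=$294.20
After 8 (withdraw($200)): balance=$1694.20 total_interest=$294.20
After 9 (month_end (apply 2% monthly interest)): balance=$1728.08 total_interest=$328.08
After 10 (month_end (apply 2% monthly interest)): balance=$1762.64 total_interest=$362.64
After 11 (withdraw($100)): balance=$1662.64 total_interest=$362.64
After 12 (deposit($200)): balance=$1862.64 total_interest=$362.64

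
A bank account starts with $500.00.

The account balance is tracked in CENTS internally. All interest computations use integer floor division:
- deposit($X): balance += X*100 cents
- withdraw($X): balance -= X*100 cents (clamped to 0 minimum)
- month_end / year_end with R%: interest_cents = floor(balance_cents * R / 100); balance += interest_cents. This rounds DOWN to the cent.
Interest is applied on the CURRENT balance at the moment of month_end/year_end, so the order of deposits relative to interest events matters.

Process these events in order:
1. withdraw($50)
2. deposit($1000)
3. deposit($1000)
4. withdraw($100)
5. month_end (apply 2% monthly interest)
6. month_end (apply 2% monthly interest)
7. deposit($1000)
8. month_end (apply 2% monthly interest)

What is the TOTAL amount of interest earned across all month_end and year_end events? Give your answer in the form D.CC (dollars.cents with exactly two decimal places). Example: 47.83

After 1 (withdraw($50)): balance=$450.00 total_interest=$0.00
After 2 (deposit($1000)): balance=$1450.00 total_interest=$0.00
After 3 (deposit($1000)): balance=$2450.00 total_interest=$0.00
After 4 (withdraw($100)): balance=$2350.00 total_interest=$0.00
After 5 (month_end (apply 2% monthly interest)): balance=$2397.00 total_interest=$47.00
After 6 (month_end (apply 2% monthly interest)): balance=$2444.94 total_interest=$94.94
After 7 (deposit($1000)): balance=$3444.94 total_interest=$94.94
After 8 (month_end (apply 2% monthly interest)): balance=$3513.83 total_interest=$163.83

Answer: 163.83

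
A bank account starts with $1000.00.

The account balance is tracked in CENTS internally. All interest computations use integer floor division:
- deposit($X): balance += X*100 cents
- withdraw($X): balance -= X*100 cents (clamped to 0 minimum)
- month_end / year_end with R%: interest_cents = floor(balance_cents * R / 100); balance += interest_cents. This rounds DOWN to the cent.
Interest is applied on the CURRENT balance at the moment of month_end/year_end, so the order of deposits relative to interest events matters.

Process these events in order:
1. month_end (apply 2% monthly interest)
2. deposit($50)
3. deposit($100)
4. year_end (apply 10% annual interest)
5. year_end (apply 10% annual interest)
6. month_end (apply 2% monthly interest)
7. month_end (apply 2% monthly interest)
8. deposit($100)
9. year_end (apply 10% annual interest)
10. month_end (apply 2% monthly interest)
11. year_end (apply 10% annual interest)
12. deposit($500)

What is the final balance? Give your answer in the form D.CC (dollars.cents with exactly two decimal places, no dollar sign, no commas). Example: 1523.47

Answer: 2441.24

Derivation:
After 1 (month_end (apply 2% monthly interest)): balance=$1020.00 total_interest=$20.00
After 2 (deposit($50)): balance=$1070.00 total_interest=$20.00
After 3 (deposit($100)): balance=$1170.00 total_interest=$20.00
After 4 (year_end (apply 10% annual interest)): balance=$1287.00 total_interest=$137.00
After 5 (year_end (apply 10% annual interest)): balance=$1415.70 total_interest=$265.70
After 6 (month_end (apply 2% monthly interest)): balance=$1444.01 total_interest=$294.01
After 7 (month_end (apply 2% monthly interest)): balance=$1472.89 total_interest=$322.89
After 8 (deposit($100)): balance=$1572.89 total_interest=$322.89
After 9 (year_end (apply 10% annual interest)): balance=$1730.17 total_interest=$480.17
After 10 (month_end (apply 2% monthly interest)): balance=$1764.77 total_interest=$514.77
After 11 (year_end (apply 10% annual interest)): balance=$1941.24 total_interest=$691.24
After 12 (deposit($500)): balance=$2441.24 total_interest=$691.24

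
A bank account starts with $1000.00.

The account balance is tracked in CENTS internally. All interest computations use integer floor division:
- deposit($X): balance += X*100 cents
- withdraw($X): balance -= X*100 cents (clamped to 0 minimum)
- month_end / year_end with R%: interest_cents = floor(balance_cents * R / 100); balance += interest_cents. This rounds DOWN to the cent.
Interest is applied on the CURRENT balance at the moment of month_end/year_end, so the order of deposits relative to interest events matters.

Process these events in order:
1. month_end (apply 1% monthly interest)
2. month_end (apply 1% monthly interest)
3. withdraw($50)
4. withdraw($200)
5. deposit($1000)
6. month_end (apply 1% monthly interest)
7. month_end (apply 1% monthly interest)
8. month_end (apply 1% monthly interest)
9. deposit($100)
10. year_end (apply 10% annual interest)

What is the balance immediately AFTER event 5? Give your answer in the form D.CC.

After 1 (month_end (apply 1% monthly interest)): balance=$1010.00 total_interest=$10.00
After 2 (month_end (apply 1% monthly interest)): balance=$1020.10 total_interest=$20.10
After 3 (withdraw($50)): balance=$970.10 total_interest=$20.10
After 4 (withdraw($200)): balance=$770.10 total_interest=$20.10
After 5 (deposit($1000)): balance=$1770.10 total_interest=$20.10

Answer: 1770.10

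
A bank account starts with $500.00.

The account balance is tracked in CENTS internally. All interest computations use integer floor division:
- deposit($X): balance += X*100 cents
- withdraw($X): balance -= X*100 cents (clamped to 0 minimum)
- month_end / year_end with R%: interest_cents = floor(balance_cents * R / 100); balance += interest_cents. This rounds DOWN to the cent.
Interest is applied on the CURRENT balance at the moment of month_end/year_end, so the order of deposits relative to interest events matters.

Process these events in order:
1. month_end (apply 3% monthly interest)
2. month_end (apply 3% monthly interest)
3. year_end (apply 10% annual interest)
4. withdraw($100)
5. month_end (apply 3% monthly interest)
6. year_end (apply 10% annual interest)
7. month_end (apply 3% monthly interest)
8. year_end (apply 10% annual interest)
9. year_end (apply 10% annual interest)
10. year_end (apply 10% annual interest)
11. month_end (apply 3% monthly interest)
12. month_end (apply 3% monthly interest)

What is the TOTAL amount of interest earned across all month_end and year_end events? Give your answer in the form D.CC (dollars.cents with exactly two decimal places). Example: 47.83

After 1 (month_end (apply 3% monthly interest)): balance=$515.00 total_interest=$15.00
After 2 (month_end (apply 3% monthly interest)): balance=$530.45 total_interest=$30.45
After 3 (year_end (apply 10% annual interest)): balance=$583.49 total_interest=$83.49
After 4 (withdraw($100)): balance=$483.49 total_interest=$83.49
After 5 (month_end (apply 3% monthly interest)): balance=$497.99 total_interest=$97.99
After 6 (year_end (apply 10% annual interest)): balance=$547.78 total_interest=$147.78
After 7 (month_end (apply 3% monthly interest)): balance=$564.21 total_interest=$164.21
After 8 (year_end (apply 10% annual interest)): balance=$620.63 total_interest=$220.63
After 9 (year_end (apply 10% annual interest)): balance=$682.69 total_interest=$282.69
After 10 (year_end (apply 10% annual interest)): balance=$750.95 total_interest=$350.95
After 11 (month_end (apply 3% monthly interest)): balance=$773.47 total_interest=$373.47
After 12 (month_end (apply 3% monthly interest)): balance=$796.67 total_interest=$396.67

Answer: 396.67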